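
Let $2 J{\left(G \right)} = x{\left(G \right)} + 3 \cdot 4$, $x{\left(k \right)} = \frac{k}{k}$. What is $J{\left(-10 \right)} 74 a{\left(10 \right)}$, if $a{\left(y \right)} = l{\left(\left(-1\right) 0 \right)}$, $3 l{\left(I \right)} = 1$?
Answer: $\frac{481}{3} \approx 160.33$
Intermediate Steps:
$l{\left(I \right)} = \frac{1}{3}$ ($l{\left(I \right)} = \frac{1}{3} \cdot 1 = \frac{1}{3}$)
$a{\left(y \right)} = \frac{1}{3}$
$x{\left(k \right)} = 1$
$J{\left(G \right)} = \frac{13}{2}$ ($J{\left(G \right)} = \frac{1 + 3 \cdot 4}{2} = \frac{1 + 12}{2} = \frac{1}{2} \cdot 13 = \frac{13}{2}$)
$J{\left(-10 \right)} 74 a{\left(10 \right)} = \frac{13}{2} \cdot 74 \cdot \frac{1}{3} = 481 \cdot \frac{1}{3} = \frac{481}{3}$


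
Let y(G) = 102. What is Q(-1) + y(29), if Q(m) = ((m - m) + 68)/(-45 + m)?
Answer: 2312/23 ≈ 100.52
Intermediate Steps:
Q(m) = 68/(-45 + m) (Q(m) = (0 + 68)/(-45 + m) = 68/(-45 + m))
Q(-1) + y(29) = 68/(-45 - 1) + 102 = 68/(-46) + 102 = 68*(-1/46) + 102 = -34/23 + 102 = 2312/23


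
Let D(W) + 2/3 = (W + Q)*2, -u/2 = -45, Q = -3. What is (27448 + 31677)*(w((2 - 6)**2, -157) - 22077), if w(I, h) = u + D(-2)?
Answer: -3901836125/3 ≈ -1.3006e+9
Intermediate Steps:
u = 90 (u = -2*(-45) = 90)
D(W) = -20/3 + 2*W (D(W) = -2/3 + (W - 3)*2 = -2/3 + (-3 + W)*2 = -2/3 + (-6 + 2*W) = -20/3 + 2*W)
w(I, h) = 238/3 (w(I, h) = 90 + (-20/3 + 2*(-2)) = 90 + (-20/3 - 4) = 90 - 32/3 = 238/3)
(27448 + 31677)*(w((2 - 6)**2, -157) - 22077) = (27448 + 31677)*(238/3 - 22077) = 59125*(-65993/3) = -3901836125/3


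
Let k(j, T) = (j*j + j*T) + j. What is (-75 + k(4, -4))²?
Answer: 5041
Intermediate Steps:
k(j, T) = j + j² + T*j (k(j, T) = (j² + T*j) + j = j + j² + T*j)
(-75 + k(4, -4))² = (-75 + 4*(1 - 4 + 4))² = (-75 + 4*1)² = (-75 + 4)² = (-71)² = 5041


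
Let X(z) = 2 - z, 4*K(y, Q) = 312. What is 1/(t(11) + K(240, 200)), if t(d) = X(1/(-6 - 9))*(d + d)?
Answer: 15/1852 ≈ 0.0080993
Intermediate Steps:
K(y, Q) = 78 (K(y, Q) = (1/4)*312 = 78)
t(d) = 62*d/15 (t(d) = (2 - 1/(-6 - 9))*(d + d) = (2 - 1/(-15))*(2*d) = (2 - 1*(-1/15))*(2*d) = (2 + 1/15)*(2*d) = 31*(2*d)/15 = 62*d/15)
1/(t(11) + K(240, 200)) = 1/((62/15)*11 + 78) = 1/(682/15 + 78) = 1/(1852/15) = 15/1852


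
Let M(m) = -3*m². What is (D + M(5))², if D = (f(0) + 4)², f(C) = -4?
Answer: 5625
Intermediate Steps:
D = 0 (D = (-4 + 4)² = 0² = 0)
(D + M(5))² = (0 - 3*5²)² = (0 - 3*25)² = (0 - 75)² = (-75)² = 5625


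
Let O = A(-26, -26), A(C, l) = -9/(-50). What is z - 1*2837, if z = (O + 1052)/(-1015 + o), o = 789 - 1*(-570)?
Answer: -48743791/17200 ≈ -2833.9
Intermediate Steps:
o = 1359 (o = 789 + 570 = 1359)
A(C, l) = 9/50 (A(C, l) = -9*(-1/50) = 9/50)
O = 9/50 ≈ 0.18000
z = 52609/17200 (z = (9/50 + 1052)/(-1015 + 1359) = (52609/50)/344 = (52609/50)*(1/344) = 52609/17200 ≈ 3.0587)
z - 1*2837 = 52609/17200 - 1*2837 = 52609/17200 - 2837 = -48743791/17200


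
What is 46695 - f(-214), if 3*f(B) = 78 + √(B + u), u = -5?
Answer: 46669 - I*√219/3 ≈ 46669.0 - 4.9329*I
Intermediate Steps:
f(B) = 26 + √(-5 + B)/3 (f(B) = (78 + √(B - 5))/3 = (78 + √(-5 + B))/3 = 26 + √(-5 + B)/3)
46695 - f(-214) = 46695 - (26 + √(-5 - 214)/3) = 46695 - (26 + √(-219)/3) = 46695 - (26 + (I*√219)/3) = 46695 - (26 + I*√219/3) = 46695 + (-26 - I*√219/3) = 46669 - I*√219/3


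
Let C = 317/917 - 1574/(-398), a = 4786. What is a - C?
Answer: 872578876/182483 ≈ 4781.7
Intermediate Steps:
C = 784762/182483 (C = 317*(1/917) - 1574*(-1/398) = 317/917 + 787/199 = 784762/182483 ≈ 4.3005)
a - C = 4786 - 1*784762/182483 = 4786 - 784762/182483 = 872578876/182483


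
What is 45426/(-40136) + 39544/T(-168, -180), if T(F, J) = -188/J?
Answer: 35709537129/943196 ≈ 37860.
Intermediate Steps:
45426/(-40136) + 39544/T(-168, -180) = 45426/(-40136) + 39544/((-188/(-180))) = 45426*(-1/40136) + 39544/((-188*(-1/180))) = -22713/20068 + 39544/(47/45) = -22713/20068 + 39544*(45/47) = -22713/20068 + 1779480/47 = 35709537129/943196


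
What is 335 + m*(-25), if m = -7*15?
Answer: 2960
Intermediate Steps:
m = -105
335 + m*(-25) = 335 - 105*(-25) = 335 + 2625 = 2960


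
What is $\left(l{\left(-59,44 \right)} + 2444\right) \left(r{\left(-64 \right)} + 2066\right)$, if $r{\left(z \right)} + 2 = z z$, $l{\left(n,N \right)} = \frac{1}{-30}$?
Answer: $\frac{45164504}{3} \approx 1.5055 \cdot 10^{7}$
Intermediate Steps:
$l{\left(n,N \right)} = - \frac{1}{30}$
$r{\left(z \right)} = -2 + z^{2}$ ($r{\left(z \right)} = -2 + z z = -2 + z^{2}$)
$\left(l{\left(-59,44 \right)} + 2444\right) \left(r{\left(-64 \right)} + 2066\right) = \left(- \frac{1}{30} + 2444\right) \left(\left(-2 + \left(-64\right)^{2}\right) + 2066\right) = \frac{73319 \left(\left(-2 + 4096\right) + 2066\right)}{30} = \frac{73319 \left(4094 + 2066\right)}{30} = \frac{73319}{30} \cdot 6160 = \frac{45164504}{3}$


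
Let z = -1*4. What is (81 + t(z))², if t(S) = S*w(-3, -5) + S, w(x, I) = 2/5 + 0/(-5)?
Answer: 142129/25 ≈ 5685.2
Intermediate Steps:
w(x, I) = ⅖ (w(x, I) = 2*(⅕) + 0*(-⅕) = ⅖ + 0 = ⅖)
z = -4
t(S) = 7*S/5 (t(S) = S*(⅖) + S = 2*S/5 + S = 7*S/5)
(81 + t(z))² = (81 + (7/5)*(-4))² = (81 - 28/5)² = (377/5)² = 142129/25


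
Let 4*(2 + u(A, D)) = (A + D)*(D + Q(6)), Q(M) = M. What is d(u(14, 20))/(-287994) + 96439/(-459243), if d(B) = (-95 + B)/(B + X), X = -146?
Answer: -4629105575/22043204757 ≈ -0.21000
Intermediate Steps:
u(A, D) = -2 + (6 + D)*(A + D)/4 (u(A, D) = -2 + ((A + D)*(D + 6))/4 = -2 + ((A + D)*(6 + D))/4 = -2 + ((6 + D)*(A + D))/4 = -2 + (6 + D)*(A + D)/4)
d(B) = (-95 + B)/(-146 + B) (d(B) = (-95 + B)/(B - 146) = (-95 + B)/(-146 + B))
d(u(14, 20))/(-287994) + 96439/(-459243) = ((-95 + (-2 + (¼)*20² + (3/2)*14 + (3/2)*20 + (¼)*14*20))/(-146 + (-2 + (¼)*20² + (3/2)*14 + (3/2)*20 + (¼)*14*20)))/(-287994) + 96439/(-459243) = ((-95 + (-2 + (¼)*400 + 21 + 30 + 70))/(-146 + (-2 + (¼)*400 + 21 + 30 + 70)))*(-1/287994) + 96439*(-1/459243) = ((-95 + (-2 + 100 + 21 + 30 + 70))/(-146 + (-2 + 100 + 21 + 30 + 70)))*(-1/287994) - 96439/459243 = ((-95 + 219)/(-146 + 219))*(-1/287994) - 96439/459243 = (124/73)*(-1/287994) - 96439/459243 = -62/10511781 - 96439/459243 = -4629105575/22043204757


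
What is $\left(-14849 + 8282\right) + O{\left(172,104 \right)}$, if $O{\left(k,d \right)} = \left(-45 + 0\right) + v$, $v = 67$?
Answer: $-6545$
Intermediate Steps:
$O{\left(k,d \right)} = 22$ ($O{\left(k,d \right)} = \left(-45 + 0\right) + 67 = -45 + 67 = 22$)
$\left(-14849 + 8282\right) + O{\left(172,104 \right)} = \left(-14849 + 8282\right) + 22 = -6567 + 22 = -6545$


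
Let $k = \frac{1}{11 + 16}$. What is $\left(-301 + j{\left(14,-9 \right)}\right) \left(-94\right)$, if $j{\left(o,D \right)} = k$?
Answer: $\frac{763844}{27} \approx 28291.0$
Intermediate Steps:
$k = \frac{1}{27} \approx 0.037037$
$j{\left(o,D \right)} = \frac{1}{27}$
$\left(-301 + j{\left(14,-9 \right)}\right) \left(-94\right) = \left(-301 + \frac{1}{27}\right) \left(-94\right) = \left(- \frac{8126}{27}\right) \left(-94\right) = \frac{763844}{27}$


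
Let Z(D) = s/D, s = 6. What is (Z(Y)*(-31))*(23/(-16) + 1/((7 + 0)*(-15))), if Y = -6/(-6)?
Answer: 75361/280 ≈ 269.15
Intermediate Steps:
Y = 1 (Y = -6*(-1/6) = 1)
Z(D) = 6/D
(Z(Y)*(-31))*(23/(-16) + 1/((7 + 0)*(-15))) = ((6/1)*(-31))*(23/(-16) + 1/((7 + 0)*(-15))) = ((6*1)*(-31))*(23*(-1/16) - 1/15/7) = (6*(-31))*(-23/16 + (1/7)*(-1/15)) = -186*(-23/16 - 1/105) = -186*(-2431/1680) = 75361/280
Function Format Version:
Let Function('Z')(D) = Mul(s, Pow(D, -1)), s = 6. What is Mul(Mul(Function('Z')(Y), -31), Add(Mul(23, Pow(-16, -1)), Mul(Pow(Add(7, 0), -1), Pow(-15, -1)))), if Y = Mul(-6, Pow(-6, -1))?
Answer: Rational(75361, 280) ≈ 269.15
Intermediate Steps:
Y = 1 (Y = Mul(-6, Rational(-1, 6)) = 1)
Function('Z')(D) = Mul(6, Pow(D, -1))
Mul(Mul(Function('Z')(Y), -31), Add(Mul(23, Pow(-16, -1)), Mul(Pow(Add(7, 0), -1), Pow(-15, -1)))) = Mul(Mul(Mul(6, Pow(1, -1)), -31), Add(Mul(23, Pow(-16, -1)), Mul(Pow(Add(7, 0), -1), Pow(-15, -1)))) = Mul(Mul(Mul(6, 1), -31), Add(Mul(23, Rational(-1, 16)), Mul(Pow(7, -1), Rational(-1, 15)))) = Mul(Mul(6, -31), Add(Rational(-23, 16), Mul(Rational(1, 7), Rational(-1, 15)))) = Mul(-186, Add(Rational(-23, 16), Rational(-1, 105))) = Mul(-186, Rational(-2431, 1680)) = Rational(75361, 280)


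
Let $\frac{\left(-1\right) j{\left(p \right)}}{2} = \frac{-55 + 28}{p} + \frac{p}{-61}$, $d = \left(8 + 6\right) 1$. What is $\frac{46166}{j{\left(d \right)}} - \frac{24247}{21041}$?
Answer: $\frac{414734062941}{38778563} \approx 10695.0$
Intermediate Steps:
$d = 14$ ($d = 14 \cdot 1 = 14$)
$j{\left(p \right)} = \frac{54}{p} + \frac{2 p}{61}$ ($j{\left(p \right)} = - 2 \left(\frac{-55 + 28}{p} + \frac{p}{-61}\right) = - 2 \left(- \frac{27}{p} + p \left(- \frac{1}{61}\right)\right) = - 2 \left(- \frac{27}{p} - \frac{p}{61}\right) = \frac{54}{p} + \frac{2 p}{61}$)
$\frac{46166}{j{\left(d \right)}} - \frac{24247}{21041} = \frac{46166}{\frac{54}{14} + \frac{2}{61} \cdot 14} - \frac{24247}{21041} = \frac{46166}{54 \cdot \frac{1}{14} + \frac{28}{61}} - \frac{24247}{21041} = \frac{46166}{\frac{27}{7} + \frac{28}{61}} - \frac{24247}{21041} = \frac{46166}{\frac{1843}{427}} - \frac{24247}{21041} = 46166 \cdot \frac{427}{1843} - \frac{24247}{21041} = \frac{19712882}{1843} - \frac{24247}{21041} = \frac{414734062941}{38778563}$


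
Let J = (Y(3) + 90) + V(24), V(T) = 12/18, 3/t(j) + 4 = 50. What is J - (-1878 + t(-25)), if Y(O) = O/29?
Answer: 7878757/4002 ≈ 1968.7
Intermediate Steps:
t(j) = 3/46 (t(j) = 3/(-4 + 50) = 3/46)
V(T) = ⅔ (V(T) = 12*(1/18) = ⅔)
Y(O) = O/29 (Y(O) = O*(1/29) = O/29)
J = 7897/87 (J = ((1/29)*3 + 90) + ⅔ = (3/29 + 90) + ⅔ = 2613/29 + ⅔ = 7897/87 ≈ 90.770)
J - (-1878 + t(-25)) = 7897/87 - (-1878 + 3/46) = 7897/87 - 1*(-86385/46) = 7897/87 + 86385/46 = 7878757/4002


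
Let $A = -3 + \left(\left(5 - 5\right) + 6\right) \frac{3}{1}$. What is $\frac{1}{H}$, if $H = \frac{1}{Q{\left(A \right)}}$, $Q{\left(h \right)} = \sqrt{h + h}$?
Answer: $\sqrt{30} \approx 5.4772$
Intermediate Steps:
$A = 15$ ($A = -3 + \left(0 + 6\right) 3 \cdot 1 = -3 + 6 \cdot 3 = -3 + 18 = 15$)
$Q{\left(h \right)} = \sqrt{2} \sqrt{h}$ ($Q{\left(h \right)} = \sqrt{2 h} = \sqrt{2} \sqrt{h}$)
$H = \frac{\sqrt{30}}{30}$ ($H = \frac{1}{\sqrt{2} \sqrt{15}} = \frac{1}{\sqrt{30}} = \frac{\sqrt{30}}{30} \approx 0.18257$)
$\frac{1}{H} = \frac{1}{\frac{1}{30} \sqrt{30}} = \sqrt{30}$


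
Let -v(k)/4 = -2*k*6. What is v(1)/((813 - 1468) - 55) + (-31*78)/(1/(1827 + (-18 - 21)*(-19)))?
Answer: -2204345544/355 ≈ -6.2094e+6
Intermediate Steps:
v(k) = 48*k (v(k) = -4*(-2*k)*6 = -(-48)*k = 48*k)
v(1)/((813 - 1468) - 55) + (-31*78)/(1/(1827 + (-18 - 21)*(-19))) = (48*1)/((813 - 1468) - 55) + (-31*78)/(1/(1827 + (-18 - 21)*(-19))) = 48/(-655 - 55) - 2418/(1/(1827 - 39*(-19))) = 48/(-710) - 2418/(1/(1827 + 741)) = 48*(-1/710) - 2418/(1/2568) = -24/355 - 2418/1/2568 = -24/355 - 2418*2568 = -24/355 - 6209424 = -2204345544/355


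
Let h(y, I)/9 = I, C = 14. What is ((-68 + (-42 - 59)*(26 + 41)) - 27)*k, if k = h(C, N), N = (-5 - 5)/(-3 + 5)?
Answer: 308790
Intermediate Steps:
N = -5 (N = -10/2 = -10*1/2 = -5)
h(y, I) = 9*I
k = -45 (k = 9*(-5) = -45)
((-68 + (-42 - 59)*(26 + 41)) - 27)*k = ((-68 + (-42 - 59)*(26 + 41)) - 27)*(-45) = ((-68 - 101*67) - 27)*(-45) = ((-68 - 6767) - 27)*(-45) = (-6835 - 27)*(-45) = -6862*(-45) = 308790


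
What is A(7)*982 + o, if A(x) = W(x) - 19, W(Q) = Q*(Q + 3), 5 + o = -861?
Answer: 49216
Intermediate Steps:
o = -866 (o = -5 - 861 = -866)
W(Q) = Q*(3 + Q)
A(x) = -19 + x*(3 + x) (A(x) = x*(3 + x) - 19 = -19 + x*(3 + x))
A(7)*982 + o = (-19 + 7*(3 + 7))*982 - 866 = (-19 + 7*10)*982 - 866 = (-19 + 70)*982 - 866 = 51*982 - 866 = 50082 - 866 = 49216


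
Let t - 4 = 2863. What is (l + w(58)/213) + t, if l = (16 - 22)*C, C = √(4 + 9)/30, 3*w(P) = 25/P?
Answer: 106256779/37062 - √13/5 ≈ 2866.3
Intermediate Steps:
w(P) = 25/(3*P) (w(P) = (25/P)/3 = 25/(3*P))
t = 2867 (t = 4 + 2863 = 2867)
C = √13/30 (C = √13*(1/30) = √13/30 ≈ 0.12019)
l = -√13/5 (l = (16 - 22)*(√13/30) = -√13/5 ≈ -0.72111)
(l + w(58)/213) + t = (-√13/5 + ((25/3)/58)/213) + 2867 = (-√13/5 + ((25/3)*(1/58))*(1/213)) + 2867 = (-√13/5 + (25/174)*(1/213)) + 2867 = (-√13/5 + 25/37062) + 2867 = (25/37062 - √13/5) + 2867 = 106256779/37062 - √13/5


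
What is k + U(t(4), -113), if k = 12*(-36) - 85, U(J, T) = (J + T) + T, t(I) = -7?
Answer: -750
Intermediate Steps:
U(J, T) = J + 2*T
k = -517 (k = -432 - 85 = -517)
k + U(t(4), -113) = -517 + (-7 + 2*(-113)) = -517 + (-7 - 226) = -517 - 233 = -750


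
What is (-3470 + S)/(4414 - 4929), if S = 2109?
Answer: 1361/515 ≈ 2.6427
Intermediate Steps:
(-3470 + S)/(4414 - 4929) = (-3470 + 2109)/(4414 - 4929) = -1361/(-515) = -1361*(-1/515) = 1361/515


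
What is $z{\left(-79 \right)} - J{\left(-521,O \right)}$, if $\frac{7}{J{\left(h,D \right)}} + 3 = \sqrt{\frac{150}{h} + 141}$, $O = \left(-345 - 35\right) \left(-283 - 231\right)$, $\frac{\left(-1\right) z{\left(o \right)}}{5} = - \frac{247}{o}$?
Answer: $- \frac{28537503}{1807046} - \frac{7 \sqrt{38195031}}{68622} \approx -16.423$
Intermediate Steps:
$z{\left(o \right)} = \frac{1235}{o}$ ($z{\left(o \right)} = - 5 \left(- \frac{247}{o}\right) = \frac{1235}{o}$)
$O = 195320$ ($O = \left(-380\right) \left(-514\right) = 195320$)
$J{\left(h,D \right)} = \frac{7}{-3 + \sqrt{141 + \frac{150}{h}}}$ ($J{\left(h,D \right)} = \frac{7}{-3 + \sqrt{\frac{150}{h} + 141}} = \frac{7}{-3 + \sqrt{141 + \frac{150}{h}}}$)
$z{\left(-79 \right)} - J{\left(-521,O \right)} = \frac{1235}{-79} - \frac{7}{-3 + \sqrt{3} \sqrt{47 + \frac{50}{-521}}} = 1235 \left(- \frac{1}{79}\right) - \frac{7}{-3 + \sqrt{3} \sqrt{47 + 50 \left(- \frac{1}{521}\right)}} = - \frac{1235}{79} - \frac{7}{-3 + \sqrt{3} \sqrt{47 - \frac{50}{521}}} = - \frac{1235}{79} - \frac{7}{-3 + \sqrt{3} \sqrt{\frac{24437}{521}}} = - \frac{1235}{79} - \frac{7}{-3 + \sqrt{3} \frac{\sqrt{12731677}}{521}} = - \frac{1235}{79} - \frac{7}{-3 + \frac{\sqrt{38195031}}{521}}$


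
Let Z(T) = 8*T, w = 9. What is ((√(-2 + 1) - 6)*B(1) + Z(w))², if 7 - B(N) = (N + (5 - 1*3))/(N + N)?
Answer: 5963/4 + 429*I ≈ 1490.8 + 429.0*I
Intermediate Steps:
B(N) = 7 - (2 + N)/(2*N) (B(N) = 7 - (N + (5 - 1*3))/(N + N) = 7 - (N + (5 - 3))/(2*N) = 7 - (N + 2)*1/(2*N) = 7 - (2 + N)*1/(2*N) = 7 - (2 + N)/(2*N))
((√(-2 + 1) - 6)*B(1) + Z(w))² = ((√(-2 + 1) - 6)*(13/2 - 1/1) + 8*9)² = ((√(-1) - 6)*(13/2 - 1*1) + 72)² = ((I - 6)*(13/2 - 1) + 72)² = ((-6 + I)*(11/2) + 72)² = ((-33 + 11*I/2) + 72)² = (39 + 11*I/2)²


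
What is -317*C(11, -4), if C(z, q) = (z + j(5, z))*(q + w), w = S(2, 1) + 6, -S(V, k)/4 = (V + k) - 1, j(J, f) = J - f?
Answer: 9510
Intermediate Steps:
S(V, k) = 4 - 4*V - 4*k (S(V, k) = -4*((V + k) - 1) = -4*(-1 + V + k) = 4 - 4*V - 4*k)
w = -2 (w = (4 - 4*2 - 4*1) + 6 = (4 - 8 - 4) + 6 = -8 + 6 = -2)
C(z, q) = -10 + 5*q (C(z, q) = (z + (5 - z))*(q - 2) = 5*(-2 + q) = -10 + 5*q)
-317*C(11, -4) = -317*(-10 + 5*(-4)) = -317*(-10 - 20) = -317*(-30) = 9510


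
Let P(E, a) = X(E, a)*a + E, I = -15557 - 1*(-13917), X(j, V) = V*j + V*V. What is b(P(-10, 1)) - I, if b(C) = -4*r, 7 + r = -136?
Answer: 2212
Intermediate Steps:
X(j, V) = V² + V*j (X(j, V) = V*j + V² = V² + V*j)
I = -1640 (I = -15557 + 13917 = -1640)
P(E, a) = E + a²*(E + a) (P(E, a) = (a*(a + E))*a + E = (a*(E + a))*a + E = a²*(E + a) + E = E + a²*(E + a))
r = -143 (r = -7 - 136 = -143)
b(C) = 572 (b(C) = -4*(-143) = 572)
b(P(-10, 1)) - I = 572 - 1*(-1640) = 572 + 1640 = 2212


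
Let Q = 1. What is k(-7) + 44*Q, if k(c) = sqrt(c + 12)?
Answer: 44 + sqrt(5) ≈ 46.236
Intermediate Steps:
k(c) = sqrt(12 + c)
k(-7) + 44*Q = sqrt(12 - 7) + 44*1 = sqrt(5) + 44 = 44 + sqrt(5)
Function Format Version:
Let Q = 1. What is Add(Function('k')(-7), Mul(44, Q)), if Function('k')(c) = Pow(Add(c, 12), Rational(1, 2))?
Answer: Add(44, Pow(5, Rational(1, 2))) ≈ 46.236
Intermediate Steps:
Function('k')(c) = Pow(Add(12, c), Rational(1, 2))
Add(Function('k')(-7), Mul(44, Q)) = Add(Pow(Add(12, -7), Rational(1, 2)), Mul(44, 1)) = Add(Pow(5, Rational(1, 2)), 44) = Add(44, Pow(5, Rational(1, 2)))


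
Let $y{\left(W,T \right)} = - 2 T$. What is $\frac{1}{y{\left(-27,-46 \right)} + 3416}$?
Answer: $\frac{1}{3508} \approx 0.00028506$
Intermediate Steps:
$\frac{1}{y{\left(-27,-46 \right)} + 3416} = \frac{1}{\left(-2\right) \left(-46\right) + 3416} = \frac{1}{92 + 3416} = \frac{1}{3508}$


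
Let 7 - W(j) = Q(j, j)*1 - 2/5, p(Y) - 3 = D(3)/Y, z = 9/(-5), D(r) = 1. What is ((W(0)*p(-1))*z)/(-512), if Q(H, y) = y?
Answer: 333/6400 ≈ 0.052031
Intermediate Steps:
z = -9/5 (z = 9*(-⅕) = -9/5 ≈ -1.8000)
p(Y) = 3 + 1/Y
W(j) = 37/5 - j (W(j) = 7 - (j*1 - 2/5) = 7 - (j - 2*⅕) = 7 - (j - ⅖) = 7 - (-⅖ + j) = 7 + (⅖ - j) = 37/5 - j)
((W(0)*p(-1))*z)/(-512) = (((37/5 - 1*0)*(3 + 1/(-1)))*(-9/5))/(-512) = (((37/5 + 0)*(3 - 1))*(-9/5))*(-1/512) = (((37/5)*2)*(-9/5))*(-1/512) = ((74/5)*(-9/5))*(-1/512) = -666/25*(-1/512) = 333/6400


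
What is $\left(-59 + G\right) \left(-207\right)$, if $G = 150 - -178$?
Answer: $-55683$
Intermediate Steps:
$G = 328$ ($G = 150 + 178 = 328$)
$\left(-59 + G\right) \left(-207\right) = \left(-59 + 328\right) \left(-207\right) = 269 \left(-207\right) = -55683$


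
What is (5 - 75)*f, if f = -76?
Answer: 5320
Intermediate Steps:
(5 - 75)*f = (5 - 75)*(-76) = -70*(-76) = 5320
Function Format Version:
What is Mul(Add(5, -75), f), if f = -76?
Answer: 5320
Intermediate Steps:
Mul(Add(5, -75), f) = Mul(Add(5, -75), -76) = Mul(-70, -76) = 5320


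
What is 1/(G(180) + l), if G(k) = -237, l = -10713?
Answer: -1/10950 ≈ -9.1324e-5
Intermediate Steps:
1/(G(180) + l) = 1/(-237 - 10713) = 1/(-10950) = -1/10950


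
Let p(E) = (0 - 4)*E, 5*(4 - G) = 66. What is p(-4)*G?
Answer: -736/5 ≈ -147.20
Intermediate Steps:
G = -46/5 (G = 4 - ⅕*66 = 4 - 66/5 = -46/5 ≈ -9.2000)
p(E) = -4*E
p(-4)*G = -4*(-4)*(-46/5) = 16*(-46/5) = -736/5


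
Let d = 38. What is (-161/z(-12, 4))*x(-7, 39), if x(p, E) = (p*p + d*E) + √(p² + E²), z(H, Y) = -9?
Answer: 246491/9 + 161*√1570/9 ≈ 28097.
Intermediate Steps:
x(p, E) = p² + √(E² + p²) + 38*E (x(p, E) = (p*p + 38*E) + √(p² + E²) = (p² + 38*E) + √(E² + p²) = p² + √(E² + p²) + 38*E)
(-161/z(-12, 4))*x(-7, 39) = (-161/(-9))*((-7)² + √(39² + (-7)²) + 38*39) = (-161*(-⅑))*(49 + √(1521 + 49) + 1482) = 161*(49 + √1570 + 1482)/9 = 161*(1531 + √1570)/9 = 246491/9 + 161*√1570/9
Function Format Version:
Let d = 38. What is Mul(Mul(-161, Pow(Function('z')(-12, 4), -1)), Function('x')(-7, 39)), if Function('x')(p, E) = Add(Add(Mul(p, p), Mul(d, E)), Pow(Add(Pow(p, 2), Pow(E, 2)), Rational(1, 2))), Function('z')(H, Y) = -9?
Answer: Add(Rational(246491, 9), Mul(Rational(161, 9), Pow(1570, Rational(1, 2)))) ≈ 28097.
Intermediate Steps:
Function('x')(p, E) = Add(Pow(p, 2), Pow(Add(Pow(E, 2), Pow(p, 2)), Rational(1, 2)), Mul(38, E)) (Function('x')(p, E) = Add(Add(Mul(p, p), Mul(38, E)), Pow(Add(Pow(p, 2), Pow(E, 2)), Rational(1, 2))) = Add(Add(Pow(p, 2), Mul(38, E)), Pow(Add(Pow(E, 2), Pow(p, 2)), Rational(1, 2))) = Add(Pow(p, 2), Pow(Add(Pow(E, 2), Pow(p, 2)), Rational(1, 2)), Mul(38, E)))
Mul(Mul(-161, Pow(Function('z')(-12, 4), -1)), Function('x')(-7, 39)) = Mul(Mul(-161, Pow(-9, -1)), Add(Pow(-7, 2), Pow(Add(Pow(39, 2), Pow(-7, 2)), Rational(1, 2)), Mul(38, 39))) = Mul(Mul(-161, Rational(-1, 9)), Add(49, Pow(Add(1521, 49), Rational(1, 2)), 1482)) = Mul(Rational(161, 9), Add(49, Pow(1570, Rational(1, 2)), 1482)) = Mul(Rational(161, 9), Add(1531, Pow(1570, Rational(1, 2)))) = Add(Rational(246491, 9), Mul(Rational(161, 9), Pow(1570, Rational(1, 2))))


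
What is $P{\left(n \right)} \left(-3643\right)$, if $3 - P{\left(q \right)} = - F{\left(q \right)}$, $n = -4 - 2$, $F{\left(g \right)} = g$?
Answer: $10929$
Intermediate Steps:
$n = -6$
$P{\left(q \right)} = 3 + q$ ($P{\left(q \right)} = 3 - - q = 3 + q$)
$P{\left(n \right)} \left(-3643\right) = \left(3 - 6\right) \left(-3643\right) = \left(-3\right) \left(-3643\right) = 10929$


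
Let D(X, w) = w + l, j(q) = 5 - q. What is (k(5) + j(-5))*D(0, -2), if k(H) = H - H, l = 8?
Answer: 60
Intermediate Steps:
D(X, w) = 8 + w (D(X, w) = w + 8 = 8 + w)
k(H) = 0
(k(5) + j(-5))*D(0, -2) = (0 + (5 - 1*(-5)))*(8 - 2) = (0 + (5 + 5))*6 = (0 + 10)*6 = 10*6 = 60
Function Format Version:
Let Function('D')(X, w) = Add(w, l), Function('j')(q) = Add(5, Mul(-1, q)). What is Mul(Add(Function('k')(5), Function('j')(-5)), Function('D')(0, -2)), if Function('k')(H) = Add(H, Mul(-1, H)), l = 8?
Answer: 60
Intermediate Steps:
Function('D')(X, w) = Add(8, w) (Function('D')(X, w) = Add(w, 8) = Add(8, w))
Function('k')(H) = 0
Mul(Add(Function('k')(5), Function('j')(-5)), Function('D')(0, -2)) = Mul(Add(0, Add(5, Mul(-1, -5))), Add(8, -2)) = Mul(Add(0, Add(5, 5)), 6) = Mul(Add(0, 10), 6) = Mul(10, 6) = 60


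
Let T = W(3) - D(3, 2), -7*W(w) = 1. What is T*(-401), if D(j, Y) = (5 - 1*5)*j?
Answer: 401/7 ≈ 57.286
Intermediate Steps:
D(j, Y) = 0 (D(j, Y) = (5 - 5)*j = 0*j = 0)
W(w) = -⅐ (W(w) = -⅐*1 = -⅐)
T = -⅐ (T = -⅐ - 1*0 = -⅐ + 0 = -⅐ ≈ -0.14286)
T*(-401) = -⅐*(-401) = 401/7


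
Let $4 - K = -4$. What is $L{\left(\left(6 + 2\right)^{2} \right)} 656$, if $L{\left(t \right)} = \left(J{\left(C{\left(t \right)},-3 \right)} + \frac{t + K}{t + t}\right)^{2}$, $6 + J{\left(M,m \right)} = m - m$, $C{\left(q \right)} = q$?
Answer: $\frac{310329}{16} \approx 19396.0$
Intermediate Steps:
$K = 8$ ($K = 4 - -4 = 4 + 4 = 8$)
$J{\left(M,m \right)} = -6$ ($J{\left(M,m \right)} = -6 + \left(m - m\right) = -6 + 0 = -6$)
$L{\left(t \right)} = \left(-6 + \frac{8 + t}{2 t}\right)^{2}$ ($L{\left(t \right)} = \left(-6 + \frac{t + 8}{t + t}\right)^{2} = \left(-6 + \frac{8 + t}{2 t}\right)^{2}$)
$L{\left(\left(6 + 2\right)^{2} \right)} 656 = \frac{\left(8 - 11 \left(6 + 2\right)^{2}\right)^{2}}{4 \left(6 + 2\right)^{4}} \cdot 656 = \frac{\left(8 - 11 \cdot 8^{2}\right)^{2}}{4 \cdot 4096} \cdot 656 = \frac{\left(8 - 704\right)^{2}}{4 \cdot 4096} \cdot 656 = \frac{1}{4} \cdot \frac{1}{4096} \left(8 - 704\right)^{2} \cdot 656 = \frac{1}{4} \cdot \frac{1}{4096} \left(-696\right)^{2} \cdot 656 = \frac{1}{4} \cdot \frac{1}{4096} \cdot 484416 \cdot 656 = \frac{7569}{256} \cdot 656 = \frac{310329}{16}$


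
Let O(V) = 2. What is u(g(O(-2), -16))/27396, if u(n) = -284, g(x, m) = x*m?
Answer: -71/6849 ≈ -0.010366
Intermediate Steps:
g(x, m) = m*x
u(g(O(-2), -16))/27396 = -284/27396 = -284*1/27396 = -71/6849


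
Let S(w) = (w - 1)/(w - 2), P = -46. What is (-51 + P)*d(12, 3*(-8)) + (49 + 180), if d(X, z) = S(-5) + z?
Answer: 17317/7 ≈ 2473.9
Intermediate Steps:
S(w) = (-1 + w)/(-2 + w)
d(X, z) = 6/7 + z (d(X, z) = (-1 - 5)/(-2 - 5) + z = -6/(-7) + z = -⅐*(-6) + z = 6/7 + z)
(-51 + P)*d(12, 3*(-8)) + (49 + 180) = (-51 - 46)*(6/7 + 3*(-8)) + (49 + 180) = -97*(6/7 - 24) + 229 = -97*(-162/7) + 229 = 15714/7 + 229 = 17317/7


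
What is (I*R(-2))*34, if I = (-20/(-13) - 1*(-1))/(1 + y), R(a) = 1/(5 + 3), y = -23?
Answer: -51/104 ≈ -0.49038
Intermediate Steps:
R(a) = 1/8
I = -3/26 (I = (-20/(-13) - 1*(-1))/(1 - 23) = (-20*(-1/13) + 1)/(-22) = (20/13 + 1)*(-1/22) = (33/13)*(-1/22) = -3/26 ≈ -0.11538)
(I*R(-2))*34 = -3/26*1/8*34 = -3/208*34 = -51/104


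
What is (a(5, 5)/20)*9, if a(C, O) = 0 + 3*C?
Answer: 27/4 ≈ 6.7500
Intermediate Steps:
a(C, O) = 3*C
(a(5, 5)/20)*9 = ((3*5)/20)*9 = (15*(1/20))*9 = (¾)*9 = 27/4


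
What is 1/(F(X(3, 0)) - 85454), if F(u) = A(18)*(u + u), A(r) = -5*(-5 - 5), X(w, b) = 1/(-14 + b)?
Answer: -7/598228 ≈ -1.1701e-5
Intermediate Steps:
A(r) = 50 (A(r) = -5*(-10) = 50)
F(u) = 100*u (F(u) = 50*(u + u) = 50*(2*u) = 100*u)
1/(F(X(3, 0)) - 85454) = 1/(100/(-14 + 0) - 85454) = 1/(100/(-14) - 85454) = 1/(100*(-1/14) - 85454) = 1/(-50/7 - 85454) = 1/(-598228/7) = -7/598228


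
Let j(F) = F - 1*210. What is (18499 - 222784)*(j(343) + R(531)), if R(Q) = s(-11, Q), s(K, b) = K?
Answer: -24922770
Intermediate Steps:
j(F) = -210 + F (j(F) = F - 210 = -210 + F)
R(Q) = -11
(18499 - 222784)*(j(343) + R(531)) = (18499 - 222784)*((-210 + 343) - 11) = -204285*(133 - 11) = -204285*122 = -24922770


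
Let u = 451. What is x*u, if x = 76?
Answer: 34276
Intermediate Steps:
x*u = 76*451 = 34276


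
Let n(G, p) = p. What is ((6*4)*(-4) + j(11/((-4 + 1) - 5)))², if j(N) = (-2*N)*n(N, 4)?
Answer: 7225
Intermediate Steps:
j(N) = -8*N (j(N) = -2*N*4 = -8*N)
((6*4)*(-4) + j(11/((-4 + 1) - 5)))² = ((6*4)*(-4) - 88/((-4 + 1) - 5))² = (24*(-4) - 88/(-3 - 5))² = (-96 - 88/(-8))² = (-96 - 88*(-1)/8)² = (-96 - 8*(-11/8))² = (-96 + 11)² = (-85)² = 7225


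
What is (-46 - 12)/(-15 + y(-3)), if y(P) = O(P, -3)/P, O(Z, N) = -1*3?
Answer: 29/7 ≈ 4.1429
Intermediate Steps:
O(Z, N) = -3
y(P) = -3/P
(-46 - 12)/(-15 + y(-3)) = (-46 - 12)/(-15 - 3/(-3)) = -58/(-15 - 3*(-1/3)) = -58/(-15 + 1) = -58/(-14) = -1/14*(-58) = 29/7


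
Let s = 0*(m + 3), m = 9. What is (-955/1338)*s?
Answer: 0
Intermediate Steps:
s = 0 (s = 0*(9 + 3) = 0*12 = 0)
(-955/1338)*s = -955/1338*0 = 0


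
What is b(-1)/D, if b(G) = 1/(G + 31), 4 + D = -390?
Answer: -1/11820 ≈ -8.4602e-5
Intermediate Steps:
D = -394 (D = -4 - 390 = -394)
b(G) = 1/(31 + G)
b(-1)/D = 1/((31 - 1)*(-394)) = -1/394/30 = (1/30)*(-1/394) = -1/11820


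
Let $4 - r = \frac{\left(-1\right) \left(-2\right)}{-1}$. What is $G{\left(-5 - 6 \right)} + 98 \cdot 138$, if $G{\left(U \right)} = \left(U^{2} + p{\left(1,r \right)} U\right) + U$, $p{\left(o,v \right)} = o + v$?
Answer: $13557$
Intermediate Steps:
$r = 6$ ($r = 4 - \frac{\left(-1\right) \left(-2\right)}{-1} = 4 - 2 \left(-1\right) = 4 - -2 = 4 + 2 = 6$)
$G{\left(U \right)} = U^{2} + 8 U$ ($G{\left(U \right)} = \left(U^{2} + \left(1 + 6\right) U\right) + U = \left(U^{2} + 7 U\right) + U = U^{2} + 8 U$)
$G{\left(-5 - 6 \right)} + 98 \cdot 138 = \left(-5 - 6\right) \left(8 - 11\right) + 98 \cdot 138 = \left(-5 - 6\right) \left(8 - 11\right) + 13524 = - 11 \left(8 - 11\right) + 13524 = \left(-11\right) \left(-3\right) + 13524 = 33 + 13524 = 13557$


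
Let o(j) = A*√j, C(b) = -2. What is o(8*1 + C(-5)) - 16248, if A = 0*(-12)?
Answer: -16248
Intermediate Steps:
A = 0
o(j) = 0 (o(j) = 0*√j = 0)
o(8*1 + C(-5)) - 16248 = 0 - 16248 = -16248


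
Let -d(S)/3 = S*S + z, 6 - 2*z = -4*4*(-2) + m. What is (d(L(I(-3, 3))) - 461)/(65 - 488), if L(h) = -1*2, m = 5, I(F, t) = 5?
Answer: 853/846 ≈ 1.0083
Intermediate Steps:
L(h) = -2
z = -31/2 (z = 3 - (-4*4*(-2) + 5)/2 = 3 - (-16*(-2) + 5)/2 = 3 - (32 + 5)/2 = 3 - ½*37 = 3 - 37/2 = -31/2 ≈ -15.500)
d(S) = 93/2 - 3*S² (d(S) = -3*(S*S - 31/2) = -3*(S² - 31/2) = -3*(-31/2 + S²) = 93/2 - 3*S²)
(d(L(I(-3, 3))) - 461)/(65 - 488) = ((93/2 - 3*(-2)²) - 461)/(65 - 488) = ((93/2 - 3*4) - 461)/(-423) = ((93/2 - 12) - 461)*(-1/423) = (69/2 - 461)*(-1/423) = -853/2*(-1/423) = 853/846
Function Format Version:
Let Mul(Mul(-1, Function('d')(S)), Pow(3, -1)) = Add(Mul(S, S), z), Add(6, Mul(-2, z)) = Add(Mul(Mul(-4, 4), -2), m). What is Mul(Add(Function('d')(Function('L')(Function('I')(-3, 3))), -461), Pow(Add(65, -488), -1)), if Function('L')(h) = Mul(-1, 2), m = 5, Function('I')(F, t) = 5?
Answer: Rational(853, 846) ≈ 1.0083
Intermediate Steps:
Function('L')(h) = -2
z = Rational(-31, 2) (z = Add(3, Mul(Rational(-1, 2), Add(Mul(Mul(-4, 4), -2), 5))) = Add(3, Mul(Rational(-1, 2), Add(Mul(-16, -2), 5))) = Add(3, Mul(Rational(-1, 2), Add(32, 5))) = Add(3, Mul(Rational(-1, 2), 37)) = Add(3, Rational(-37, 2)) = Rational(-31, 2) ≈ -15.500)
Function('d')(S) = Add(Rational(93, 2), Mul(-3, Pow(S, 2))) (Function('d')(S) = Mul(-3, Add(Mul(S, S), Rational(-31, 2))) = Mul(-3, Add(Pow(S, 2), Rational(-31, 2))) = Mul(-3, Add(Rational(-31, 2), Pow(S, 2))) = Add(Rational(93, 2), Mul(-3, Pow(S, 2))))
Mul(Add(Function('d')(Function('L')(Function('I')(-3, 3))), -461), Pow(Add(65, -488), -1)) = Mul(Add(Add(Rational(93, 2), Mul(-3, Pow(-2, 2))), -461), Pow(Add(65, -488), -1)) = Mul(Add(Add(Rational(93, 2), Mul(-3, 4)), -461), Pow(-423, -1)) = Mul(Add(Add(Rational(93, 2), -12), -461), Rational(-1, 423)) = Mul(Add(Rational(69, 2), -461), Rational(-1, 423)) = Mul(Rational(-853, 2), Rational(-1, 423)) = Rational(853, 846)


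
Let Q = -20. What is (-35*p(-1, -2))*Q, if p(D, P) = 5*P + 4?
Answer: -4200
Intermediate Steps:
p(D, P) = 4 + 5*P
(-35*p(-1, -2))*Q = -35*(4 + 5*(-2))*(-20) = -35*(4 - 10)*(-20) = -35*(-6)*(-20) = 210*(-20) = -4200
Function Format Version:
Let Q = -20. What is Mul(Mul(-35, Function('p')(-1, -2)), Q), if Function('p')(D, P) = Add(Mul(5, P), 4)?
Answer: -4200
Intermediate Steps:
Function('p')(D, P) = Add(4, Mul(5, P))
Mul(Mul(-35, Function('p')(-1, -2)), Q) = Mul(Mul(-35, Add(4, Mul(5, -2))), -20) = Mul(Mul(-35, Add(4, -10)), -20) = Mul(Mul(-35, -6), -20) = Mul(210, -20) = -4200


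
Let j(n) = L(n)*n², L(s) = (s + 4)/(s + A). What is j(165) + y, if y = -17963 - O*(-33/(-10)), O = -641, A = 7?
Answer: 9376103/860 ≈ 10902.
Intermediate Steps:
L(s) = (4 + s)/(7 + s) (L(s) = (s + 4)/(s + 7) = (4 + s)/(7 + s))
j(n) = n²*(4 + n)/(7 + n) (j(n) = ((4 + n)/(7 + n))*n² = n²*(4 + n)/(7 + n))
y = -158477/10 (y = -17963 - (-641)*(-33/(-10)) = -17963 - (-641)*(-33*(-⅒)) = -17963 - (-641)*33/10 = -17963 - 1*(-21153/10) = -17963 + 21153/10 = -158477/10 ≈ -15848.)
j(165) + y = 165²*(4 + 165)/(7 + 165) - 158477/10 = 27225*169/172 - 158477/10 = 27225*(1/172)*169 - 158477/10 = 4601025/172 - 158477/10 = 9376103/860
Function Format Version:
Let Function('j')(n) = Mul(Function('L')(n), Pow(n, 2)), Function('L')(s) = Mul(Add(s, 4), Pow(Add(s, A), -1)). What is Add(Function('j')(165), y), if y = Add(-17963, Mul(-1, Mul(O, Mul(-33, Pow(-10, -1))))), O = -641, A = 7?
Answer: Rational(9376103, 860) ≈ 10902.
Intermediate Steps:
Function('L')(s) = Mul(Pow(Add(7, s), -1), Add(4, s)) (Function('L')(s) = Mul(Add(s, 4), Pow(Add(s, 7), -1)) = Mul(Add(4, s), Pow(Add(7, s), -1)) = Mul(Pow(Add(7, s), -1), Add(4, s)))
Function('j')(n) = Mul(Pow(n, 2), Pow(Add(7, n), -1), Add(4, n)) (Function('j')(n) = Mul(Mul(Pow(Add(7, n), -1), Add(4, n)), Pow(n, 2)) = Mul(Pow(n, 2), Pow(Add(7, n), -1), Add(4, n)))
y = Rational(-158477, 10) (y = Add(-17963, Mul(-1, Mul(-641, Mul(-33, Pow(-10, -1))))) = Add(-17963, Mul(-1, Mul(-641, Mul(-33, Rational(-1, 10))))) = Add(-17963, Mul(-1, Mul(-641, Rational(33, 10)))) = Add(-17963, Mul(-1, Rational(-21153, 10))) = Add(-17963, Rational(21153, 10)) = Rational(-158477, 10) ≈ -15848.)
Add(Function('j')(165), y) = Add(Mul(Pow(165, 2), Pow(Add(7, 165), -1), Add(4, 165)), Rational(-158477, 10)) = Add(Mul(27225, Pow(172, -1), 169), Rational(-158477, 10)) = Add(Mul(27225, Rational(1, 172), 169), Rational(-158477, 10)) = Add(Rational(4601025, 172), Rational(-158477, 10)) = Rational(9376103, 860)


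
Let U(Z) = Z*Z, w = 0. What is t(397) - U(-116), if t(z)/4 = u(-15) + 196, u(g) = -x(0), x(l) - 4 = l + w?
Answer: -12688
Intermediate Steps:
x(l) = 4 + l (x(l) = 4 + (l + 0) = 4 + l)
u(g) = -4 (u(g) = -(4 + 0) = -1*4 = -4)
t(z) = 768 (t(z) = 4*(-4 + 196) = 4*192 = 768)
U(Z) = Z²
t(397) - U(-116) = 768 - 1*(-116)² = 768 - 1*13456 = 768 - 13456 = -12688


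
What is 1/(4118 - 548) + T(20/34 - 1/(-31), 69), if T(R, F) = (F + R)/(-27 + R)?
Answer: -3118319/1181670 ≈ -2.6389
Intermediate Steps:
T(R, F) = (F + R)/(-27 + R)
1/(4118 - 548) + T(20/34 - 1/(-31), 69) = 1/(4118 - 548) + (69 + (20/34 - 1/(-31)))/(-27 + (20/34 - 1/(-31))) = 1/3570 + (69 + (20*(1/34) - 1*(-1/31)))/(-27 + (20*(1/34) - 1*(-1/31))) = 1/3570 + (69 + (10/17 + 1/31))/(-27 + (10/17 + 1/31)) = 1/3570 + (69 + 327/527)/(-27 + 327/527) = 1/3570 + (36690/527)/(-13902/527) = 1/3570 - 527/13902*36690/527 = 1/3570 - 6115/2317 = -3118319/1181670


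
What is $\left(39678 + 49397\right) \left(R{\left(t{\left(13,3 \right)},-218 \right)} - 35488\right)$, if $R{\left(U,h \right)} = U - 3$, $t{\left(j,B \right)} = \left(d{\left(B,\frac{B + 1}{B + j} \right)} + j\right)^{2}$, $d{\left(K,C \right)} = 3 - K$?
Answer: $-3146307150$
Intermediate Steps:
$t{\left(j,B \right)} = \left(3 + j - B\right)^{2}$ ($t{\left(j,B \right)} = \left(\left(3 - B\right) + j\right)^{2} = \left(3 + j - B\right)^{2}$)
$R{\left(U,h \right)} = -3 + U$
$\left(39678 + 49397\right) \left(R{\left(t{\left(13,3 \right)},-218 \right)} - 35488\right) = \left(39678 + 49397\right) \left(\left(-3 + \left(3 + 13 - 3\right)^{2}\right) - 35488\right) = 89075 \left(\left(-3 + \left(3 + 13 - 3\right)^{2}\right) - 35488\right) = 89075 \left(\left(-3 + 13^{2}\right) - 35488\right) = 89075 \left(\left(-3 + 169\right) - 35488\right) = 89075 \left(166 - 35488\right) = 89075 \left(-35322\right) = -3146307150$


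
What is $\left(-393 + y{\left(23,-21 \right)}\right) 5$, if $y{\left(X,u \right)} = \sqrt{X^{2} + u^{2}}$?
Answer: $-1965 + 5 \sqrt{970} \approx -1809.3$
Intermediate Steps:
$\left(-393 + y{\left(23,-21 \right)}\right) 5 = \left(-393 + \sqrt{23^{2} + \left(-21\right)^{2}}\right) 5 = \left(-393 + \sqrt{529 + 441}\right) 5 = \left(-393 + \sqrt{970}\right) 5 = -1965 + 5 \sqrt{970}$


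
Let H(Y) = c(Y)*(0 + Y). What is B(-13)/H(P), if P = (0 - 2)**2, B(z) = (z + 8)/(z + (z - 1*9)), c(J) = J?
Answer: 1/112 ≈ 0.0089286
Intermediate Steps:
B(z) = (8 + z)/(-9 + 2*z) (B(z) = (8 + z)/(z + (z - 9)) = (8 + z)/(z + (-9 + z)) = (8 + z)/(-9 + 2*z))
P = 4 (P = (-2)**2 = 4)
H(Y) = Y**2 (H(Y) = Y*(0 + Y) = Y*Y = Y**2)
B(-13)/H(P) = ((8 - 13)/(-9 + 2*(-13)))/(4**2) = (-5/(-9 - 26))/16 = (-5/(-35))*(1/16) = -1/35*(-5)*(1/16) = (1/7)*(1/16) = 1/112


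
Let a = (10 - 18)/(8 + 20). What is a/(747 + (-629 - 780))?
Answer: 1/2317 ≈ 0.00043159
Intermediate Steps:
a = -2/7 (a = -8/28 = -8*1/28 = -2/7 ≈ -0.28571)
a/(747 + (-629 - 780)) = -2/7/(747 + (-629 - 780)) = -2/7/(747 - 1409) = -2/7/(-662) = -1/662*(-2/7) = 1/2317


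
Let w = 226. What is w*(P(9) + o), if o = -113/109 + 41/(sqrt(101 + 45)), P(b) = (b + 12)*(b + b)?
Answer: 9286114/109 + 4633*sqrt(146)/73 ≈ 85961.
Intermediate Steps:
P(b) = 2*b*(12 + b) (P(b) = (12 + b)*(2*b) = 2*b*(12 + b))
o = -113/109 + 41*sqrt(146)/146 (o = -113*1/109 + 41/(sqrt(146)) = -113/109 + 41*(sqrt(146)/146) = -113/109 + 41*sqrt(146)/146 ≈ 2.3565)
w*(P(9) + o) = 226*(2*9*(12 + 9) + (-113/109 + 41*sqrt(146)/146)) = 226*(2*9*21 + (-113/109 + 41*sqrt(146)/146)) = 226*(378 + (-113/109 + 41*sqrt(146)/146)) = 226*(41089/109 + 41*sqrt(146)/146) = 9286114/109 + 4633*sqrt(146)/73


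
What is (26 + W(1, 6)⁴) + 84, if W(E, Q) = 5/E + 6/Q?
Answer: 1406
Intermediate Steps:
(26 + W(1, 6)⁴) + 84 = (26 + (5/1 + 6/6)⁴) + 84 = (26 + (5*1 + 6*(⅙))⁴) + 84 = (26 + (5 + 1)⁴) + 84 = (26 + 6⁴) + 84 = (26 + 1296) + 84 = 1322 + 84 = 1406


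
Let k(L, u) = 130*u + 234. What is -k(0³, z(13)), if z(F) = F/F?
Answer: -364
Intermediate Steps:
z(F) = 1
k(L, u) = 234 + 130*u
-k(0³, z(13)) = -(234 + 130*1) = -(234 + 130) = -1*364 = -364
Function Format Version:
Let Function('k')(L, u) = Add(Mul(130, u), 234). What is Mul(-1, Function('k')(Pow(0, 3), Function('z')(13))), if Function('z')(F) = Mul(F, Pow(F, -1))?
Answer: -364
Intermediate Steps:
Function('z')(F) = 1
Function('k')(L, u) = Add(234, Mul(130, u))
Mul(-1, Function('k')(Pow(0, 3), Function('z')(13))) = Mul(-1, Add(234, Mul(130, 1))) = Mul(-1, Add(234, 130)) = Mul(-1, 364) = -364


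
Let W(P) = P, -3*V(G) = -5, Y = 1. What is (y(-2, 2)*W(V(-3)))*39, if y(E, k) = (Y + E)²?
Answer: 65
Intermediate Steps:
V(G) = 5/3 (V(G) = -⅓*(-5) = 5/3)
y(E, k) = (1 + E)²
(y(-2, 2)*W(V(-3)))*39 = ((1 - 2)²*(5/3))*39 = ((-1)²*(5/3))*39 = (1*(5/3))*39 = (5/3)*39 = 65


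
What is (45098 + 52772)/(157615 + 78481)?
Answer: 48935/118048 ≈ 0.41453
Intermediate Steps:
(45098 + 52772)/(157615 + 78481) = 97870/236096 = 97870*(1/236096) = 48935/118048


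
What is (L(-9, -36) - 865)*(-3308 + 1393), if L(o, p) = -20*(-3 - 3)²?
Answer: 3035275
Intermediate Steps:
L(o, p) = -720 (L(o, p) = -20*(-6)² = -20*36 = -720)
(L(-9, -36) - 865)*(-3308 + 1393) = (-720 - 865)*(-3308 + 1393) = -1585*(-1915) = 3035275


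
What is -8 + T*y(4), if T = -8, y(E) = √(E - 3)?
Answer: -16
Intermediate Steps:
y(E) = √(-3 + E)
-8 + T*y(4) = -8 - 8*√(-3 + 4) = -8 - 8*√1 = -8 - 8*1 = -8 - 8 = -16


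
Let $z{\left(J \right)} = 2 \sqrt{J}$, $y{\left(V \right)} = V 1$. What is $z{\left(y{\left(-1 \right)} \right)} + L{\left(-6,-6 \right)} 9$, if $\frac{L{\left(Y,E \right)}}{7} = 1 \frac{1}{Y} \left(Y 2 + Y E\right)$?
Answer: $-252 + 2 i \approx -252.0 + 2.0 i$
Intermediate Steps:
$y{\left(V \right)} = V$
$L{\left(Y,E \right)} = \frac{7 \left(2 Y + E Y\right)}{Y}$ ($L{\left(Y,E \right)} = 7 \cdot 1 \frac{1}{Y} \left(Y 2 + Y E\right) = 7 \frac{2 Y + E Y}{Y} = \frac{7 \left(2 Y + E Y\right)}{Y}$)
$z{\left(y{\left(-1 \right)} \right)} + L{\left(-6,-6 \right)} 9 = 2 \sqrt{-1} + \left(14 + 7 \left(-6\right)\right) 9 = 2 i + \left(14 - 42\right) 9 = 2 i - 252 = -252 + 2 i$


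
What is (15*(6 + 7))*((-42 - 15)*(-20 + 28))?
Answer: -88920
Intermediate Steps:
(15*(6 + 7))*((-42 - 15)*(-20 + 28)) = (15*13)*(-57*8) = 195*(-456) = -88920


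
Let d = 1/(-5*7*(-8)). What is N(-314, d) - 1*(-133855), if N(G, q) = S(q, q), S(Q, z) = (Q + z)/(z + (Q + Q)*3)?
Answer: 936987/7 ≈ 1.3386e+5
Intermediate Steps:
S(Q, z) = (Q + z)/(z + 6*Q) (S(Q, z) = (Q + z)/(z + (2*Q)*3) = (Q + z)/(z + 6*Q))
d = 1/280 (d = 1/(-35*(-8)) = 1/280 ≈ 0.0035714)
N(G, q) = 2/7 (N(G, q) = (q + q)/(q + 6*q) = (2*q)/((7*q)) = (1/(7*q))*(2*q) = 2/7)
N(-314, d) - 1*(-133855) = 2/7 - 1*(-133855) = 2/7 + 133855 = 936987/7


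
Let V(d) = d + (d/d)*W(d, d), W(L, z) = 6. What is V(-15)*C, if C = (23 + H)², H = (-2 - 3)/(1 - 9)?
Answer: -321489/64 ≈ -5023.3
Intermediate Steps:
V(d) = 6 + d (V(d) = d + (d/d)*6 = d + 1*6 = d + 6 = 6 + d)
H = 5/8 (H = -5/(-8) = -5*(-⅛) = 5/8 ≈ 0.62500)
C = 35721/64 (C = (23 + 5/8)² = (189/8)² = 35721/64 ≈ 558.14)
V(-15)*C = (6 - 15)*(35721/64) = -9*35721/64 = -321489/64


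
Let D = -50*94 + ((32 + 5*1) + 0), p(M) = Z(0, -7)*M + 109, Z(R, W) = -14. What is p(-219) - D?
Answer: 7838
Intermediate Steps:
p(M) = 109 - 14*M (p(M) = -14*M + 109 = 109 - 14*M)
D = -4663 (D = -4700 + ((32 + 5) + 0) = -4700 + (37 + 0) = -4700 + 37 = -4663)
p(-219) - D = (109 - 14*(-219)) - 1*(-4663) = (109 + 3066) + 4663 = 3175 + 4663 = 7838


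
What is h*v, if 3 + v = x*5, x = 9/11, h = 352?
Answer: 384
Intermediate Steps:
x = 9/11 (x = 9*(1/11) = 9/11 ≈ 0.81818)
v = 12/11 (v = -3 + (9/11)*5 = -3 + 45/11 = 12/11 ≈ 1.0909)
h*v = 352*(12/11) = 384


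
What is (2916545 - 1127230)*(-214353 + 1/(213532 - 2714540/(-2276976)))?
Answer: -46620853821549174252525/121552488443 ≈ -3.8354e+11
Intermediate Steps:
(2916545 - 1127230)*(-214353 + 1/(213532 - 2714540/(-2276976))) = 1789315*(-214353 + 1/(213532 - 2714540*(-1/2276976))) = 1789315*(-214353 + 1/(213532 + 678635/569244)) = 1789315*(-214353 + 1/(121552488443/569244)) = 1789315*(-214353 + 569244/121552488443) = 1789315*(-26055140554653135/121552488443) = -46620853821549174252525/121552488443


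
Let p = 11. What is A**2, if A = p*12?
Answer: 17424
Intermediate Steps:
A = 132 (A = 11*12 = 132)
A**2 = 132**2 = 17424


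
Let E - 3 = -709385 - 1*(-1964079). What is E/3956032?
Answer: 1254697/3956032 ≈ 0.31716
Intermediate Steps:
E = 1254697 (E = 3 + (-709385 - 1*(-1964079)) = 3 + (-709385 + 1964079) = 3 + 1254694 = 1254697)
E/3956032 = 1254697/3956032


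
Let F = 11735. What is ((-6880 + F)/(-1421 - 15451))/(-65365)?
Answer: 971/220567656 ≈ 4.4023e-6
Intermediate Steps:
((-6880 + F)/(-1421 - 15451))/(-65365) = ((-6880 + 11735)/(-1421 - 15451))/(-65365) = (4855/(-16872))*(-1/65365) = (4855*(-1/16872))*(-1/65365) = -4855/16872*(-1/65365) = 971/220567656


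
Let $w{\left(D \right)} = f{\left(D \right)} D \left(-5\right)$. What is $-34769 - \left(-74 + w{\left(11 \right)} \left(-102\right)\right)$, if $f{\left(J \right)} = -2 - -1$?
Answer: $-29085$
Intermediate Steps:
$f{\left(J \right)} = -1$ ($f{\left(J \right)} = -2 + 1 = -1$)
$w{\left(D \right)} = 5 D$ ($w{\left(D \right)} = - D \left(-5\right) = 5 D$)
$-34769 - \left(-74 + w{\left(11 \right)} \left(-102\right)\right) = -34769 - \left(-74 + 5 \cdot 11 \left(-102\right)\right) = -34769 - \left(-74 + 55 \left(-102\right)\right) = -34769 - \left(-74 - 5610\right) = -34769 - -5684 = -34769 + 5684 = -29085$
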